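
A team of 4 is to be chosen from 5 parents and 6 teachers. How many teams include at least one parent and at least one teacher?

Unrestricted: C(11,4) = 330 ways to pick any 4 of the 11.
Subtract selections that omit an entire group: no parents → C(6,4) = 15; no teachers → C(5,4) = 5.
Both groups omitted at once is impossible, so 330 − 20 = 310.

310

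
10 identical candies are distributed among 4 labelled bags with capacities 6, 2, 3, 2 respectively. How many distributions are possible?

18

Ignoring the caps, the number of non-negative solutions to x_1+…+x_4 = 10 is C(13,3) = 286.
Subtract solutions that violate a single cap (substitute x_i' = x_i − (cap_i+1)): x_1 ≥ 7 gives C(6,3) = 20; x_2 ≥ 3 gives C(10,3) = 120; x_3 ≥ 4 gives C(9,3) = 84; x_4 ≥ 3 gives C(10,3) = 120. Together 344.
Add back pairs where two caps are both exceeded: 1 + 0 + 1 + 20 + 35 + 20 = 77.
Subtract triples: 0 + 0 + 0 + 1 = 1.
By inclusion–exclusion the count is 286 − 344 + 77 − 1 = 18.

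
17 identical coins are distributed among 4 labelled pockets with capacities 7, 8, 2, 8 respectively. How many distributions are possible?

108

By stars and bars, unrestricted non-negative solutions to x_1+…+x_4 = 17 number C(17+3,3) = 1140.
Subtract solutions that violate a single cap (substitute x_i' = x_i − (cap_i+1)): x_1 ≥ 8 gives C(12,3) = 220; x_2 ≥ 9 gives C(11,3) = 165; x_3 ≥ 3 gives C(17,3) = 680; x_4 ≥ 9 gives C(11,3) = 165. Together 1230.
Add back pairs where two caps are both exceeded: 1 + 84 + 1 + 56 + 0 + 56 = 198.
By inclusion–exclusion the count is 1140 − 1230 + 198 = 108.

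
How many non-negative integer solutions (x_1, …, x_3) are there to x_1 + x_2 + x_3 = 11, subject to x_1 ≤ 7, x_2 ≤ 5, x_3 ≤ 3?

14

By stars and bars, unrestricted non-negative solutions to x_1+…+x_3 = 11 number C(11+2,2) = 78.
Subtract solutions that violate a single cap (substitute x_i' = x_i − (cap_i+1)): x_1 ≥ 8 gives C(5,2) = 10; x_2 ≥ 6 gives C(7,2) = 21; x_3 ≥ 4 gives C(9,2) = 36. Together 67.
Add back pairs where two caps are both exceeded: 0 + 0 + 3 = 3.
By inclusion–exclusion the count is 78 − 67 + 3 = 14.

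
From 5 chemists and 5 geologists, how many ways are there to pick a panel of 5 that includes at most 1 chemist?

Split by how many chemists are chosen (0 through 1).
Sum: C(5,0)·C(5,5) + C(5,1)·C(5,4) = 1 + 25 = 26.

26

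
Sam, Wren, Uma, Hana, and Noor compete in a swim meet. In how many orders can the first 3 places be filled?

60

This is an ordered selection of 3 from 5: P(5,3).
That gives 5 × 4 × 3 = 60.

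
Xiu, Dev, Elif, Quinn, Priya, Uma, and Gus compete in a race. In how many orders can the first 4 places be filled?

840

There are 7 choices for 1st place, 6 for 2nd, and so on down to 4 for position 4.
That gives 7 × 6 × 5 × 4 = 840.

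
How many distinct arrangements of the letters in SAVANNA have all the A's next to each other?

60

Treat the 3 copies of A as a single block. The multiset to arrange is then {AAA, N, N, S, V}, 5 items in all.
That gives (5)!/(2!) = 60 arrangements.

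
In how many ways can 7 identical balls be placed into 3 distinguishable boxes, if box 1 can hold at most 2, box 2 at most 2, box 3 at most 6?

8

Ignoring the caps, the number of non-negative solutions to x_1+…+x_3 = 7 is C(9,2) = 36.
Subtract solutions that violate a single cap (substitute x_i' = x_i − (cap_i+1)): x_1 ≥ 3 gives C(6,2) = 15; x_2 ≥ 3 gives C(6,2) = 15; x_3 ≥ 7 gives C(2,2) = 1. Together 31.
Add back pairs where two caps are both exceeded: 3 + 0 + 0 = 3.
By inclusion–exclusion the count is 36 − 31 + 3 = 8.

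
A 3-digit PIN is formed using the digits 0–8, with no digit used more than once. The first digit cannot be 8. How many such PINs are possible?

448

The first digit has 9−1 = 8 choices (anything except 8).
The remaining 2 digits are filled from the other 8 symbols without repetition: 8 × 7 = 56.
Total: 8 × 56 = 448.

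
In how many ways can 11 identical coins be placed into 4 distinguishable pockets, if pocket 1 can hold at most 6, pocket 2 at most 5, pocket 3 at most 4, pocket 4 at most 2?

By stars and bars, unrestricted non-negative solutions to x_1+…+x_4 = 11 number C(11+3,3) = 364.
Subtract solutions that violate a single cap (substitute x_i' = x_i − (cap_i+1)): x_1 ≥ 7 gives C(7,3) = 35; x_2 ≥ 6 gives C(8,3) = 56; x_3 ≥ 5 gives C(9,3) = 84; x_4 ≥ 3 gives C(11,3) = 165. Together 340.
Add back pairs where two caps are both exceeded: 0 + 0 + 4 + 1 + 10 + 20 = 35.
By inclusion–exclusion the count is 364 − 340 + 35 = 59.

59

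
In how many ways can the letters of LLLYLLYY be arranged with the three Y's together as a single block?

Treat the 3 copies of Y as a single block. The multiset to arrange is then {YYY, L, L, L, L, L}, 6 items in all.
That gives (6)!/(5!) = 6 arrangements.

6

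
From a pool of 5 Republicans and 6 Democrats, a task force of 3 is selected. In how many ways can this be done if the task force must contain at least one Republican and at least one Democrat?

135

Total 3-person selections from all 11: C(11,3) = 165.
Subtract selections that omit an entire group: no Republicans → C(6,3) = 20; no Democrats → C(5,3) = 10.
Both groups omitted at once is impossible, so 165 − 30 = 135.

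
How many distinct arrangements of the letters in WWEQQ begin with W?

Fix W in the first position and arrange the remaining 4 letters.
Those 4 letters have Q appearing twice, giving (4)!/(2!) = 12.

12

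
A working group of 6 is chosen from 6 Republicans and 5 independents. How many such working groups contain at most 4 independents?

Split by how many independents are chosen (0 through 4).
Sum: C(5,0)·C(6,6) + C(5,1)·C(6,5) + C(5,2)·C(6,4) + C(5,3)·C(6,3) + C(5,4)·C(6,2) = 1 + 30 + 150 + 200 + 75 = 456.

456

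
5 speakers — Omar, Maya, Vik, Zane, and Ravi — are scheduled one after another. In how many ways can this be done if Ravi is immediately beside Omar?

48

Treat {Ravi, Omar} as a single unit. There are 4 units to order, and the pair itself can be ordered 2 ways.
That gives 2 × 4! = 2 × 24 = 48.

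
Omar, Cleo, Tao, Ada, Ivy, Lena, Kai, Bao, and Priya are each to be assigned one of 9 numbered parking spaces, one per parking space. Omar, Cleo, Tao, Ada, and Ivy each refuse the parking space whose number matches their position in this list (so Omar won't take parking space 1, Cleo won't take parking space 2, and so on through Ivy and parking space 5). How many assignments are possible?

Let Aᵢ (for 1 ≤ i ≤ 5) be the placements that put person i in their forbidden parking space. Any j of these fix j positions, leaving (9−j)! ways to fill the rest, and there are C(5,j) ways to pick which j.
By inclusion–exclusion, the number of valid placements is Σ_{j=0}^{5} (−1)^j C(5,j)·(9−j)!.
Computing: 362880 − 201600 + 50400 − 7200 + 600 − 24 = 205056.

205056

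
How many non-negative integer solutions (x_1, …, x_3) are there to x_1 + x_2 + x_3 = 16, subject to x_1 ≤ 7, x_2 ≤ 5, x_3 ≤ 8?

By stars and bars, unrestricted non-negative solutions to x_1+…+x_3 = 16 number C(16+2,2) = 153.
Subtract solutions that violate a single cap (substitute x_i' = x_i − (cap_i+1)): x_1 ≥ 8 gives C(10,2) = 45; x_2 ≥ 6 gives C(12,2) = 66; x_3 ≥ 9 gives C(9,2) = 36. Together 147.
Add back pairs where two caps are both exceeded: 6 + 0 + 3 = 9.
By inclusion–exclusion the count is 153 − 147 + 9 = 15.

15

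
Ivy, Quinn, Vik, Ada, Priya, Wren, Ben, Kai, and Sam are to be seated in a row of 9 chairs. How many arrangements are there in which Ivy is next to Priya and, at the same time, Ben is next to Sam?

20160

Treat {Ivy,Priya} as one block (2 orders) and {Ben,Sam} as another (2 orders).
That leaves 7 units to arrange: 2 × 2 × 7! = 4 × 5040 = 20160.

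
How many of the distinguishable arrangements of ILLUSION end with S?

Fix S in the last position and arrange the remaining 7 letters.
Those 7 letters have I appearing twice and L appearing twice, giving (7)!/(2!·2!) = 1260.

1260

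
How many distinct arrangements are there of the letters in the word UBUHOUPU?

1680

The 8 letters of UBUHOUPU have repeats: U appearing 4 times.
So there are 8! / (4!) = 1680 distinguishable arrangements.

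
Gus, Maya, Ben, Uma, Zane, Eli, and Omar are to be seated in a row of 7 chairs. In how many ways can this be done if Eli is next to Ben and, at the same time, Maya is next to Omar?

Treat {Eli,Ben} as one block (2 orders) and {Maya,Omar} as another (2 orders).
That leaves 5 units to arrange: 2 × 2 × 5! = 4 × 120 = 480.

480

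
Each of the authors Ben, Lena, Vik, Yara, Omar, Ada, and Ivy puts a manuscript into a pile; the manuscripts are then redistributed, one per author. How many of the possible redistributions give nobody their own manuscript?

1854

This is the derangement count D_7: permutations of 7 items with no fixed point.
By inclusion–exclusion this is Σ_{j=0}^{7} (−1)^j C(7,j)·(7−j)!.
Computing: 5040 − 5040 + 2520 − 840 + 210 − 42 + 7 − 1 = 1854.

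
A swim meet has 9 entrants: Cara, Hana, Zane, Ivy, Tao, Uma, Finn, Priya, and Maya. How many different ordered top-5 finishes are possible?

15120

This is an ordered selection of 5 from 9: P(9,5).
That gives 9 × 8 × 7 × 6 × 5 = 15120.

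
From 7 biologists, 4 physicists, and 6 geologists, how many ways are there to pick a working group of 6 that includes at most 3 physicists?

Split by how many physicists are chosen (0 through 3).
Sum: C(4,0)·C(13,6) + C(4,1)·C(13,5) + C(4,2)·C(13,4) + C(4,3)·C(13,3) = 1716 + 5148 + 4290 + 1144 = 12298.

12298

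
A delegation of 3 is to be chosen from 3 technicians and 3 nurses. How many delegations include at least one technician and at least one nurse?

18

With no constraint there are C(6,3) = 20 possible selections.
Selections missing a whole group: no technicians → C(3,3) = 1; no nurses → C(3,3) = 1.
Both groups omitted at once is impossible, so 20 − 2 = 18.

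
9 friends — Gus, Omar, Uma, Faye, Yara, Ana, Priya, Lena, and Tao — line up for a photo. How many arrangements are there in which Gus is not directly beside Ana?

282240

Of the 9! = 362880 arrangements, those with Gus and Ana adjacent number 2 × 8! = 80640 (treat the pair as a block with 2 internal orders).
Complementary counting: 362880 − 80640 = 282240.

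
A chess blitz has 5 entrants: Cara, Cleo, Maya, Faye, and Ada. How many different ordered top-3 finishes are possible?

There are 5 choices for 1st place, 4 for 2nd, and 3 for 3rd.
That gives 5 × 4 × 3 = 60.

60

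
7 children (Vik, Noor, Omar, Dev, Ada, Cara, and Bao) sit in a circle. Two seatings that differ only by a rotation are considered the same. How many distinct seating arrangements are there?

720

Seat Vik anywhere (absorbing the rotational symmetry), then permute the other 6: (6)! = 720.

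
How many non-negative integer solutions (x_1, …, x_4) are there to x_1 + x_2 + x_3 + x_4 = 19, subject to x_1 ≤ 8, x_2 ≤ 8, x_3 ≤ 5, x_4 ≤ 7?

194

Ignoring the caps, the number of non-negative solutions to x_1+…+x_4 = 19 is C(22,3) = 1540.
Subtract solutions that violate a single cap (substitute x_i' = x_i − (cap_i+1)): x_1 ≥ 9 gives C(13,3) = 286; x_2 ≥ 9 gives C(13,3) = 286; x_3 ≥ 6 gives C(16,3) = 560; x_4 ≥ 8 gives C(14,3) = 364. Together 1496.
Add back pairs where two caps are both exceeded: 4 + 35 + 10 + 35 + 10 + 56 = 150.
By inclusion–exclusion the count is 1540 − 1496 + 150 = 194.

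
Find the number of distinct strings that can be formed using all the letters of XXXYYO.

60

XXXYYO has 6 letters with X appearing 3 times and Y appearing twice.
So there are 6! / (3!·2!) = 60 distinguishable arrangements.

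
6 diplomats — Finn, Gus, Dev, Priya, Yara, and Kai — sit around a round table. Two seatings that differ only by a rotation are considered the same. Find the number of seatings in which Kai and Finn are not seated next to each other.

72

All circular seatings of 6 people number (5)! = 120.
Those with Kai next to Finn: fuse the pair into one unit and seat 5 units around a circle — 2·(4)! = 48.
Subtracting, 120 − 48 = 72.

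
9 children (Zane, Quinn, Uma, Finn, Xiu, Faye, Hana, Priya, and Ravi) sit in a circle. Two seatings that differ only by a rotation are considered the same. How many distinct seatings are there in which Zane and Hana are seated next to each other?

Treat {Zane, Hana} as one unit (2 internal orders) and seat the resulting 8 units around the table: (7)! circular arrangements.
So 2 × (7)! = 2 × 5040 = 10080.

10080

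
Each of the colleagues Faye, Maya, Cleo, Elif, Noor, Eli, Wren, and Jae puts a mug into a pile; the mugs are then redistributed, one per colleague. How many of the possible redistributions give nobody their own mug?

This is the derangement count D_8: permutations of 8 items with no fixed point.
By inclusion–exclusion this is Σ_{j=0}^{8} (−1)^j C(8,j)·(8−j)!.
Computing: 40320 − 40320 + 20160 − 6720 + 1680 − 336 + 56 − 8 + 1 = 14833.

14833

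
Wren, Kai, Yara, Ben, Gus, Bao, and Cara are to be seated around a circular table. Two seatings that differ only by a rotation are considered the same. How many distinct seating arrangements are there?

Fix one person's seat to break rotational symmetry; the remaining 6 people can be arranged in (6)! = 720 ways.

720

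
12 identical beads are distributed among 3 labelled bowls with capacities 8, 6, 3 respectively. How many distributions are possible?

Ignoring the caps, the number of non-negative solutions to x_1+…+x_3 = 12 is C(14,2) = 91.
Subtract solutions that violate a single cap (substitute x_i' = x_i − (cap_i+1)): x_1 ≥ 9 gives C(5,2) = 10; x_2 ≥ 7 gives C(7,2) = 21; x_3 ≥ 4 gives C(10,2) = 45. Together 76.
Add back pairs where two caps are both exceeded: 0 + 0 + 3 = 3.
By inclusion–exclusion the count is 91 − 76 + 3 = 18.

18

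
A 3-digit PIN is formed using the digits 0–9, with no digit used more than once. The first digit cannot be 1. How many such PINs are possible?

648

The first digit has 10−1 = 9 choices (anything except 1).
The remaining 2 digits are filled from the other 9 symbols without repetition: 9 × 8 = 72.
Total: 9 × 72 = 648.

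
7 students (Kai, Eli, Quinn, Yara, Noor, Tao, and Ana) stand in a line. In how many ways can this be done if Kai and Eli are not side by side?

Of the 7! = 5040 arrangements, those with Kai and Eli adjacent number 2 × 6! = 1440 (treat the pair as a block with 2 internal orders).
So 5040 − 1440 = 3600 arrangements keep them apart.

3600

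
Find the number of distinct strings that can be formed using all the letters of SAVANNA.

SAVANNA has 7 letters with A appearing 3 times and N appearing twice.
So there are 7! / (3!·2!) = 420 distinguishable arrangements.

420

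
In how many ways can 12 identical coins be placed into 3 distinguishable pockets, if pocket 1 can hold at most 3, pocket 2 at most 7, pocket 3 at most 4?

Without the upper bounds there are C(14,2) = 91 ways to split 12 among 3 pockets.
Subtract solutions that violate a single cap (substitute x_i' = x_i − (cap_i+1)): x_1 ≥ 4 gives C(10,2) = 45; x_2 ≥ 8 gives C(6,2) = 15; x_3 ≥ 5 gives C(9,2) = 36. Together 96.
Add back pairs where two caps are both exceeded: 1 + 10 + 0 = 11.
By inclusion–exclusion the count is 91 − 96 + 11 = 6.

6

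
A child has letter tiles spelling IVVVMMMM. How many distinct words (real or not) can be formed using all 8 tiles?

IVVVMMMM has 8 letters with M appearing 4 times and V appearing 3 times.
So there are 8! / (4!·3!) = 280 distinguishable arrangements.

280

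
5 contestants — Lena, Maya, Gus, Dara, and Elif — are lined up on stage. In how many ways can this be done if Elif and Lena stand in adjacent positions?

48

Glue Elif and Lena into one block (2 internal orders), leaving 4 units to arrange in a row.
That gives 2 × 4! = 2 × 24 = 48.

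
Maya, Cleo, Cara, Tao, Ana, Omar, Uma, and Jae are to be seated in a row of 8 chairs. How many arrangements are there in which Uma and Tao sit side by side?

10080

Glue Uma and Tao into one block (2 internal orders), leaving 7 units to arrange in a row.
So the count is 2·(7)! = 10080.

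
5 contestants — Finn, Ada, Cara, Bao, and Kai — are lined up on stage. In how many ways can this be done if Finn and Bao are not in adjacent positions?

72

There are 5! = 120 arrangements in all. If Finn and Bao are adjacent, merging them into one block gives 2·(4)! = 48 arrangements.
Complementary counting: 120 − 48 = 72.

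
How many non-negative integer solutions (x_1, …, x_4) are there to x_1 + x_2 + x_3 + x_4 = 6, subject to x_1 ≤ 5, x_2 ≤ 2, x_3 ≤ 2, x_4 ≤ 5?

Without the upper bounds there are C(9,3) = 84 ways to split 6 among 4 variables.
Subtract solutions that violate a single cap (substitute x_i' = x_i − (cap_i+1)): x_1 ≥ 6 gives C(3,3) = 1; x_2 ≥ 3 gives C(6,3) = 20; x_3 ≥ 3 gives C(6,3) = 20; x_4 ≥ 6 gives C(3,3) = 1. Together 42.
Add back pairs where two caps are both exceeded: 0 + 0 + 0 + 1 + 0 + 0 = 1.
By inclusion–exclusion the count is 84 − 42 + 1 = 43.

43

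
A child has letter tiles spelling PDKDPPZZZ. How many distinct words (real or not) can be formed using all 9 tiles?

The 9 letters of PDKDPPZZZ have repeats: D appearing twice, P appearing 3 times, and Z appearing 3 times.
Dividing 9! = 362880 by 3!·3!·2! = 72 for the repeated letters gives 5040.

5040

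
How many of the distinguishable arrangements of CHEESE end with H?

20

Fix H in the last position and arrange the remaining 5 letters.
Those 5 letters have E appearing 3 times, giving (5)!/(3!) = 20.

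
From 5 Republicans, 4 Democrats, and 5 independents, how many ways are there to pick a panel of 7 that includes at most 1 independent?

456

Split by how many independents are chosen (0 through 1).
Sum: C(5,0)·C(9,7) + C(5,1)·C(9,6) = 36 + 420 = 456.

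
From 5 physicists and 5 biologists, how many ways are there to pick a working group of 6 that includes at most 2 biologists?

55

Split by how many biologists are chosen (0 through 2).
Sum: C(5,0)·C(5,6) + C(5,1)·C(5,5) + C(5,2)·C(5,4) = 0 + 5 + 50 = 55.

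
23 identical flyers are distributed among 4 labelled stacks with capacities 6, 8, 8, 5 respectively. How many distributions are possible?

35

Ignoring the caps, the number of non-negative solutions to x_1+…+x_4 = 23 is C(26,3) = 2600.
Subtract solutions that violate a single cap (substitute x_i' = x_i − (cap_i+1)): x_1 ≥ 7 gives C(19,3) = 969; x_2 ≥ 9 gives C(17,3) = 680; x_3 ≥ 9 gives C(17,3) = 680; x_4 ≥ 6 gives C(20,3) = 1140. Together 3469.
Add back pairs where two caps are both exceeded: 120 + 120 + 286 + 56 + 165 + 165 = 912.
Subtract triples: 0 + 4 + 4 + 0 = 8.
By inclusion–exclusion the count is 2600 − 3469 + 912 − 8 = 35.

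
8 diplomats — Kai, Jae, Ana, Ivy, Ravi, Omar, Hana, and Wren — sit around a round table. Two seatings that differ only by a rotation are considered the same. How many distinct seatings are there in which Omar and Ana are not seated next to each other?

3600

Without the restriction there are (7)! = 5040 seatings.
Seatings with Omar beside Ana: treat them as a block with 2 internal orders, giving 2 × (6)! = 1440.
Subtracting, 5040 − 1440 = 3600.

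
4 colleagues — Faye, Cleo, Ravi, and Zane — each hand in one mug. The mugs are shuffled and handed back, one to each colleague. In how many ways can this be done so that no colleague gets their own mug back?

Let Aᵢ be the assignments in which colleague i gets their own mug. We want the size of the complement of A₁∪…∪A_4.
By inclusion–exclusion this is Σ_{j=0}^{4} (−1)^j C(4,j)·(4−j)!.
Computing: 24 − 24 + 12 − 4 + 1 = 9.

9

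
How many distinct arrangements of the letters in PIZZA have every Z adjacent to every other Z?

24

Treat the 2 copies of Z as a single block. The multiset to arrange is then {ZZ, A, I, P}, 4 items in all.
All 4 items are distinct, so there are (4)! = 24 arrangements.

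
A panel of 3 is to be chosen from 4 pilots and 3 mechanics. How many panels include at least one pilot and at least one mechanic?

30

Total 3-person selections from all 7: C(7,3) = 35.
Subtract selections that omit an entire group: no pilots → C(3,3) = 1; no mechanics → C(4,3) = 4.
Both groups omitted at once is impossible, so 35 − 5 = 30.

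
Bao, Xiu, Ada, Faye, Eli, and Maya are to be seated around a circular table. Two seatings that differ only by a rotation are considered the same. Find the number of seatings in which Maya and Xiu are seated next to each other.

48

Glue Maya and Xiu into a block (2 internal orders). Seating 5 units around a circle gives (4)! arrangements.
So 2 × (4)! = 2 × 24 = 48.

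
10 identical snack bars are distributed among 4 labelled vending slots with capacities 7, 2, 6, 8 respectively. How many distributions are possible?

Without the upper bounds there are C(13,3) = 286 ways to split 10 among 4 vending slots.
Subtract solutions that violate a single cap (substitute x_i' = x_i − (cap_i+1)): x_1 ≥ 8 gives C(5,3) = 10; x_2 ≥ 3 gives C(10,3) = 120; x_3 ≥ 7 gives C(6,3) = 20; x_4 ≥ 9 gives C(4,3) = 4. Together 154.
Add back pairs where two caps are both exceeded: 0 + 0 + 0 + 1 + 0 + 0 = 1.
By inclusion–exclusion the count is 286 − 154 + 1 = 133.

133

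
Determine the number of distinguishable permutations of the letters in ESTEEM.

The 6 letters of ESTEEM have repeats: E appearing 3 times.
So there are 6! / (3!) = 120 distinguishable arrangements.

120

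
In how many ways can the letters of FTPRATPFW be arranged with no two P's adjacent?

35280

There are 9!/(2!·2!·2!) = 45360 arrangements of FTPRATPFW in total.
If the two P's are adjacent, glue them into one block, leaving 8 items to arrange: (8)!/(2!·2!) = 10080 ways.
Subtracting, 45360 − 10080 = 35280 arrangements keep the P's apart.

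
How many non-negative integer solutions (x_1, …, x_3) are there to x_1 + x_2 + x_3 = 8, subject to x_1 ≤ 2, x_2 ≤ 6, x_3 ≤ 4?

Ignoring the caps, the number of non-negative solutions to x_1+…+x_3 = 8 is C(10,2) = 45.
Subtract solutions that violate a single cap (substitute x_i' = x_i − (cap_i+1)): x_1 ≥ 3 gives C(7,2) = 21; x_2 ≥ 7 gives C(3,2) = 3; x_3 ≥ 5 gives C(5,2) = 10. Together 34.
Add back pairs where two caps are both exceeded: 0 + 1 + 0 = 1.
By inclusion–exclusion the count is 45 − 34 + 1 = 12.

12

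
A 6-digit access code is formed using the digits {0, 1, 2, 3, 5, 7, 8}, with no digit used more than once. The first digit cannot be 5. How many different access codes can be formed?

The first digit has 7−1 = 6 choices (anything except 5).
The remaining 5 digits are filled from the other 6 symbols without repetition: 6 × 5 × 4 × 3 × 2 = 720.
Total: 6 × 720 = 4320.

4320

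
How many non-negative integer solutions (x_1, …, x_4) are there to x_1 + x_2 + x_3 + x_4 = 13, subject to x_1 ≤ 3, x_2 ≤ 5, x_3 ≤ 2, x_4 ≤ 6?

Without the upper bounds there are C(16,3) = 560 ways to split 13 among 4 variables.
Subtract solutions that violate a single cap (substitute x_i' = x_i − (cap_i+1)): x_1 ≥ 4 gives C(12,3) = 220; x_2 ≥ 6 gives C(10,3) = 120; x_3 ≥ 3 gives C(13,3) = 286; x_4 ≥ 7 gives C(9,3) = 84. Together 710.
Add back pairs where two caps are both exceeded: 20 + 84 + 10 + 35 + 1 + 20 = 170.
Subtract triples: 1 + 0 + 0 + 0 = 1.
By inclusion–exclusion the count is 560 − 710 + 170 − 1 = 19.

19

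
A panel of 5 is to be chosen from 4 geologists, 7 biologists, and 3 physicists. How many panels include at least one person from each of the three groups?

1288

Unrestricted: C(14,5) = 2002 ways to pick any 5 of the 14.
Selections missing a whole group: no geologists → C(10,5) = 252; no biologists → C(7,5) = 21; no physicists → C(11,5) = 462.
Add back selections omitting two groups (i.e. drawn from a single group): C(4,5) + C(7,5) + C(3,5) = 21.
By inclusion–exclusion: 2002 − 735 + 21 = 1288.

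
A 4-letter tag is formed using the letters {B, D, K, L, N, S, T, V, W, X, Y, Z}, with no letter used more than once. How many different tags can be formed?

11880

This is a permutation of 4 out of 12: P(12,4) = 12!/8!.
That product is 12 × 11 × 10 × 9 = 11880.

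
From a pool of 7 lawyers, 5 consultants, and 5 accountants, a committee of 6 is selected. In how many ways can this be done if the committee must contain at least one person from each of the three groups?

With no constraint there are C(17,6) = 12376 possible selections.
Subtract selections that omit an entire group: no lawyers → C(10,6) = 210; no consultants → C(12,6) = 924; no accountants → C(12,6) = 924.
Add back selections omitting two groups (i.e. drawn from a single group): C(7,6) + C(5,6) + C(5,6) = 7.
By inclusion–exclusion: 12376 − 2058 + 7 = 10325.

10325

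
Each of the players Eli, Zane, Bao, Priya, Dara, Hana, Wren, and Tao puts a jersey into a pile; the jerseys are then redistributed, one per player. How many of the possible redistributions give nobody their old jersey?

14833

This is the derangement count D_8: permutations of 8 items with no fixed point.
By inclusion–exclusion this is Σ_{j=0}^{8} (−1)^j C(8,j)·(8−j)!.
Computing: 40320 − 40320 + 20160 − 6720 + 1680 − 336 + 56 − 8 + 1 = 14833.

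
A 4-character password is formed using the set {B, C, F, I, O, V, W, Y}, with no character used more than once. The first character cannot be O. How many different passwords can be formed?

The first character has 8−1 = 7 choices (anything except O).
The remaining 3 characters are filled from the other 7 symbols without repetition: 7 × 6 × 5 = 210.
Total: 7 × 210 = 1470.

1470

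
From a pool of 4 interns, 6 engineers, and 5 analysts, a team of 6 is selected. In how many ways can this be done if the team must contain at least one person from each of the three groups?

Total 6-person selections from all 15: C(15,6) = 5005.
Subtract selections that omit an entire group: no interns → C(11,6) = 462; no engineers → C(9,6) = 84; no analysts → C(10,6) = 210.
Add back selections omitting two groups (i.e. drawn from a single group): C(4,6) + C(6,6) + C(5,6) = 1.
By inclusion–exclusion: 5005 − 756 + 1 = 4250.

4250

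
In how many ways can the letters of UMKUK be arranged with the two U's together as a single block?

Treat the 2 copies of U as a single block. The multiset to arrange is then {UU, K, K, M}, 4 items in all.
That gives (4)!/(2!) = 12 arrangements.

12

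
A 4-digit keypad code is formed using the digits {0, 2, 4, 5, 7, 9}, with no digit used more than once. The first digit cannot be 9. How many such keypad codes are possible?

300

The first digit has 6−1 = 5 choices (anything except 9).
The remaining 3 digits are filled from the other 5 symbols without repetition: 5 × 4 × 3 = 60.
Total: 5 × 60 = 300.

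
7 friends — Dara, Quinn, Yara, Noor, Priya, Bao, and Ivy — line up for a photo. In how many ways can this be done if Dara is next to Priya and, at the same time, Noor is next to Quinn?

Treat {Dara,Priya} as one block (2 orders) and {Noor,Quinn} as another (2 orders).
That leaves 5 units to arrange: 2 × 2 × 5! = 4 × 120 = 480.

480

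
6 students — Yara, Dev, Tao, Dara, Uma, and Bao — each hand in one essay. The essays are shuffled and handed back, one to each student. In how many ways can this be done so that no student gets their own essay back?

265

This is the derangement count D_6: permutations of 6 items with no fixed point.
By inclusion–exclusion this is Σ_{j=0}^{6} (−1)^j C(6,j)·(6−j)!.
Computing: 720 − 720 + 360 − 120 + 30 − 6 + 1 = 265.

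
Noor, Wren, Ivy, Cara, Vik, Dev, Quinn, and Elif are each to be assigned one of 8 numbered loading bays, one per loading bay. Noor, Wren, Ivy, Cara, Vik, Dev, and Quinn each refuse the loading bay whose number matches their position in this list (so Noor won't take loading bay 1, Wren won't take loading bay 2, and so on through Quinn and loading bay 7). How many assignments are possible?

Let Aᵢ (for 1 ≤ i ≤ 7) be the placements that put person i in their forbidden loading bay. Any j of these fix j positions, leaving (8−j)! ways to fill the rest, and there are C(7,j) ways to pick which j.
By inclusion–exclusion, the number of valid placements is Σ_{j=0}^{7} (−1)^j C(7,j)·(8−j)!.
Computing: 40320 − 35280 + 15120 − 4200 + 840 − 126 + 14 − 1 = 16687.

16687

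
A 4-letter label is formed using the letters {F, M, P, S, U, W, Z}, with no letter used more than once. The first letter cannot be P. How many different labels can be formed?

The first letter has 7−1 = 6 choices (anything except P).
The remaining 3 letters are filled from the other 6 symbols without repetition: 6 × 5 × 4 = 120.
Total: 6 × 120 = 720.

720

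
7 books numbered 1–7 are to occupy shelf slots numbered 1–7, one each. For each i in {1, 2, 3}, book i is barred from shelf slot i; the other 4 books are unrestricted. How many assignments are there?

Let Aᵢ (for i ∈ {1, 2, 3}) be the placements that put book i in its forbidden shelf slot. Any j of these fix j positions, leaving (7−j)! ways to fill the rest, and there are C(3,j) ways to pick which j.
By inclusion–exclusion, the number of valid placements is Σ_{j=0}^{3} (−1)^j C(3,j)·(7−j)!.
Computing: 5040 − 2160 + 360 − 24 = 3216.

3216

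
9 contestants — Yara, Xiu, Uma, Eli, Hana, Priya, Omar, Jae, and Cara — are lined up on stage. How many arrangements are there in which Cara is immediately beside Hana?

Place the 7 others and the Cara-Hana pair as 8 objects in a line; the pair has 2 internal arrangements.
So the count is 2·(8)! = 80640.

80640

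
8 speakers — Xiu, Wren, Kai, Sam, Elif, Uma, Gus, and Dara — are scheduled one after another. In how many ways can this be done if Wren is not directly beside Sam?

There are 8! = 40320 arrangements in all. If Wren and Sam are adjacent, merging them into one block gives 2·(7)! = 10080 arrangements.
Complementary counting: 40320 − 10080 = 30240.

30240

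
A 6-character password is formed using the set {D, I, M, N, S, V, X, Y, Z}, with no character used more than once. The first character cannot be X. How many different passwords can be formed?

The first character has 9−1 = 8 choices (anything except X).
The remaining 5 characters are filled from the other 8 symbols without repetition: 8 × 7 × 6 × 5 × 4 = 6720.
Total: 8 × 6720 = 53760.

53760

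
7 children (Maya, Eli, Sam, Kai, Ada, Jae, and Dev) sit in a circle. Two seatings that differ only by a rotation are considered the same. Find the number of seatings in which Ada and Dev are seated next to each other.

Treat {Ada, Dev} as one unit (2 internal orders) and seat the resulting 6 units around the table: (5)! circular arrangements.
So 2 × (5)! = 2 × 120 = 240.

240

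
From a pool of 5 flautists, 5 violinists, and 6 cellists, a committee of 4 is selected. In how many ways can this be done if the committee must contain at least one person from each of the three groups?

975

Total 4-person selections from all 16: C(16,4) = 1820.
Selections missing a whole group: no flautists → C(11,4) = 330; no violinists → C(11,4) = 330; no cellists → C(10,4) = 210.
Add back selections omitting two groups (i.e. drawn from a single group): C(5,4) + C(5,4) + C(6,4) = 25.
By inclusion–exclusion: 1820 − 870 + 25 = 975.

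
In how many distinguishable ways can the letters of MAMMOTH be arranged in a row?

Letter multiplicities in MAMMOTH: A×1, H×1, M×3, O×1, T×1.
Dividing 7! = 5040 by 3! = 6 for the repeated letters gives 840.

840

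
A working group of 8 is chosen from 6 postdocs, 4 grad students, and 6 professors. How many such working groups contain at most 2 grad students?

9207

Split by how many grad students are chosen (0 through 2).
Sum: C(4,0)·C(12,8) + C(4,1)·C(12,7) + C(4,2)·C(12,6) = 495 + 3168 + 5544 = 9207.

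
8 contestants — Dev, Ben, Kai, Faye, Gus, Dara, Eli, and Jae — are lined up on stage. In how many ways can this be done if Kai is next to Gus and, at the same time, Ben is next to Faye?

2880

Treat {Kai,Gus} as one block (2 orders) and {Ben,Faye} as another (2 orders).
That leaves 6 units to arrange: 2 × 2 × 6! = 4 × 720 = 2880.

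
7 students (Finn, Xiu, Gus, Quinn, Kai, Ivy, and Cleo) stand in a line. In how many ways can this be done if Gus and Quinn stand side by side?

Glue Gus and Quinn into one block (2 internal orders), leaving 6 units to arrange in a row.
So the count is 2·(6)! = 1440.

1440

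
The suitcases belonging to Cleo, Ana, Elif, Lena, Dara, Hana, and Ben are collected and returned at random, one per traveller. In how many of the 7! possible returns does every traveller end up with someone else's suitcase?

Count assignments avoiding every fixed point. For any j of the 7 travellers fixed to their own suitcase, the other 7−j can be arranged in (7−j)! ways.
By inclusion–exclusion this is Σ_{j=0}^{7} (−1)^j C(7,j)·(7−j)!.
Computing: 5040 − 5040 + 2520 − 840 + 210 − 42 + 7 − 1 = 1854.

1854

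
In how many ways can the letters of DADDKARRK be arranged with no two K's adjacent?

5880

Total arrangements of DADDKARRK: 9!/(3!·2!·2!·2!) = 7560.
If the two K's are adjacent, glue them into one block, leaving 8 items to arrange: (8)!/(3!·2!·2!) = 1680 ways.
Subtracting, 7560 − 1680 = 5880 arrangements keep the K's apart.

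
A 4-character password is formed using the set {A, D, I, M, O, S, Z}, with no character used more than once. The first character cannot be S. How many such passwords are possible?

The first character has 7−1 = 6 choices (anything except S).
The remaining 3 characters are filled from the other 6 symbols without repetition: 6 × 5 × 4 = 120.
Total: 6 × 120 = 720.

720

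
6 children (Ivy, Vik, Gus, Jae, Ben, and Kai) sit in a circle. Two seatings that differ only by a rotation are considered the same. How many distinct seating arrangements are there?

120

Around a circle, 6 distinct people have 6!/6 = (5)! = 120 rotationally distinct seatings.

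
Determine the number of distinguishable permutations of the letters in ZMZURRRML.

15120

The 9 letters of ZMZURRRML have repeats: M appearing twice, R appearing 3 times, and Z appearing twice.
The number of distinct arrangements is 9!/(3!·2!·2!) = 362880/24 = 15120.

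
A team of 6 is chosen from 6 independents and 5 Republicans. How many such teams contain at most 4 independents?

431

Split by how many independents are chosen (0 through 4).
Sum: C(6,0)·C(5,6) + C(6,1)·C(5,5) + C(6,2)·C(5,4) + C(6,3)·C(5,3) + C(6,4)·C(5,2) = 0 + 6 + 75 + 200 + 150 = 431.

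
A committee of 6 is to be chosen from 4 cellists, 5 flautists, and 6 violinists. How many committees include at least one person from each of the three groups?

4250

Total 6-person selections from all 15: C(15,6) = 5005.
Subtract selections that omit an entire group: no cellists → C(11,6) = 462; no flautists → C(10,6) = 210; no violinists → C(9,6) = 84.
Add back selections omitting two groups (i.e. drawn from a single group): C(4,6) + C(5,6) + C(6,6) = 1.
By inclusion–exclusion: 5005 − 756 + 1 = 4250.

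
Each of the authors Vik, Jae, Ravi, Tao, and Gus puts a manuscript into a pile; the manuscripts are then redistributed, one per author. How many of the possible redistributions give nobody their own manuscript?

Let Aᵢ be the assignments in which author i gets their own manuscript. We want the size of the complement of A₁∪…∪A_5.
By inclusion–exclusion this is Σ_{j=0}^{5} (−1)^j C(5,j)·(5−j)!.
Computing: 120 − 120 + 60 − 20 + 5 − 1 = 44.

44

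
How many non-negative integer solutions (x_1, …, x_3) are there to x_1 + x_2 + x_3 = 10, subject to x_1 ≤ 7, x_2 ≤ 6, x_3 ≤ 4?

29

By stars and bars, unrestricted non-negative solutions to x_1+…+x_3 = 10 number C(10+2,2) = 66.
Subtract solutions that violate a single cap (substitute x_i' = x_i − (cap_i+1)): x_1 ≥ 8 gives C(4,2) = 6; x_2 ≥ 7 gives C(5,2) = 10; x_3 ≥ 5 gives C(7,2) = 21. Together 37.
No two caps can be exceeded simultaneously, so the pair terms are all 0.
By inclusion–exclusion the count is 66 − 37 + 0 = 29.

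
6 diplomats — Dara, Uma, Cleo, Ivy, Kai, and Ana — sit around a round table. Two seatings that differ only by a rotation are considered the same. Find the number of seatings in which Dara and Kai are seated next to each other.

48

Treat {Dara, Kai} as one unit (2 internal orders) and seat the resulting 5 units around the table: (4)! circular arrangements.
So 2 × (4)! = 2 × 24 = 48.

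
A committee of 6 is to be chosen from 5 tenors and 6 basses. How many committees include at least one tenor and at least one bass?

With no constraint there are C(11,6) = 462 possible selections.
Selections missing a whole group: no tenors → C(6,6) = 1; no basses → C(5,6) = 0.
Both groups omitted at once is impossible, so 462 − 1 = 461.

461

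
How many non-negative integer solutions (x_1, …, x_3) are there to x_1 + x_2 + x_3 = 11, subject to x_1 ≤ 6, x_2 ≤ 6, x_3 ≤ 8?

By stars and bars, unrestricted non-negative solutions to x_1+…+x_3 = 11 number C(11+2,2) = 78.
Subtract solutions that violate a single cap (substitute x_i' = x_i − (cap_i+1)): x_1 ≥ 7 gives C(6,2) = 15; x_2 ≥ 7 gives C(6,2) = 15; x_3 ≥ 9 gives C(4,2) = 6. Together 36.
No two caps can be exceeded simultaneously, so the pair terms are all 0.
By inclusion–exclusion the count is 78 − 36 + 0 = 42.

42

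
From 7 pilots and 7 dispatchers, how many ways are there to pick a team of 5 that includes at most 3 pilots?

1736

Split by how many pilots are chosen (0 through 3).
Sum: C(7,0)·C(7,5) + C(7,1)·C(7,4) + C(7,2)·C(7,3) + C(7,3)·C(7,2) = 21 + 245 + 735 + 735 = 1736.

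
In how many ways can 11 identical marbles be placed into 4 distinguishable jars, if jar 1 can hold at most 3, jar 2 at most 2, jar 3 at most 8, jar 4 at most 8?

94

By stars and bars, unrestricted non-negative solutions to x_1+…+x_4 = 11 number C(11+3,3) = 364.
Subtract solutions that violate a single cap (substitute x_i' = x_i − (cap_i+1)): x_1 ≥ 4 gives C(10,3) = 120; x_2 ≥ 3 gives C(11,3) = 165; x_3 ≥ 9 gives C(5,3) = 10; x_4 ≥ 9 gives C(5,3) = 10. Together 305.
Add back pairs where two caps are both exceeded: 35 + 0 + 0 + 0 + 0 + 0 = 35.
By inclusion–exclusion the count is 364 − 305 + 35 = 94.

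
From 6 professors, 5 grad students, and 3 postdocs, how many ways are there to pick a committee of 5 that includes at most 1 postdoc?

Split by how many postdocs are chosen (0 through 1).
Sum: C(3,0)·C(11,5) + C(3,1)·C(11,4) = 462 + 990 = 1452.

1452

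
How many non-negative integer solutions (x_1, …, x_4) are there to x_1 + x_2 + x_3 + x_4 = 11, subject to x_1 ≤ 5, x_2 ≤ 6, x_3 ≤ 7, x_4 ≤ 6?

By stars and bars, unrestricted non-negative solutions to x_1+…+x_4 = 11 number C(11+3,3) = 364.
Subtract solutions that violate a single cap (substitute x_i' = x_i − (cap_i+1)): x_1 ≥ 6 gives C(8,3) = 56; x_2 ≥ 7 gives C(7,3) = 35; x_3 ≥ 8 gives C(6,3) = 20; x_4 ≥ 7 gives C(7,3) = 35. Together 146.
No two caps can be exceeded simultaneously, so the pair terms are all 0.
By inclusion–exclusion the count is 364 − 146 + 0 = 218.

218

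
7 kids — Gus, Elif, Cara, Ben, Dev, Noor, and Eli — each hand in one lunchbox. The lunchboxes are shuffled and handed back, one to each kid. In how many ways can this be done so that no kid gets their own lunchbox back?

Let Aᵢ be the assignments in which kid i gets their own lunchbox. We want the size of the complement of A₁∪…∪A_7.
By inclusion–exclusion this is Σ_{j=0}^{7} (−1)^j C(7,j)·(7−j)!.
Computing: 5040 − 5040 + 2520 − 840 + 210 − 42 + 7 − 1 = 1854.

1854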